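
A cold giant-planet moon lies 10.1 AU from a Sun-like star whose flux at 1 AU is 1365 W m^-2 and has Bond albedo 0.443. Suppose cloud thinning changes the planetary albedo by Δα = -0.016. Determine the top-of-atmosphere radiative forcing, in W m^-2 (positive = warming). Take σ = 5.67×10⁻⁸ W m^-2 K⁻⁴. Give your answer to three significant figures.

0.0535 W m^-2

By the inverse-square law, S = 1365/10.1² = 13.38 W m^-2.
The change in absorbed flux is Δ[S(1−α)/4] = −SΔα/4 = 0.05352 W m^-2.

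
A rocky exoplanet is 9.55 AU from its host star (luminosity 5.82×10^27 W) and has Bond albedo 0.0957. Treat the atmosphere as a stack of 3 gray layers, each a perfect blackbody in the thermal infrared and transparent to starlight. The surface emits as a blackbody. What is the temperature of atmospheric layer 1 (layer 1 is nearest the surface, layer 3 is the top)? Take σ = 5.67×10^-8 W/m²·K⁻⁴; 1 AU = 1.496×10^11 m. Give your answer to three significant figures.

228 K

Orbital distance: d = 9.55 AU = 1.429×10^12 m.
S = L/(4πd²) = 226.9 W/m².
Top-of-atmosphere balance: σT_e⁴ = S(1−α)/4 = 51.30 W/m² → T_e = 173.4 K.
The net upward flux σT_e⁴ is constant between every pair of levels, so T_k⁴ = (N+1−k)T_e⁴.
T_1 = (3)^(1/4)·173.4 = 228.2 K.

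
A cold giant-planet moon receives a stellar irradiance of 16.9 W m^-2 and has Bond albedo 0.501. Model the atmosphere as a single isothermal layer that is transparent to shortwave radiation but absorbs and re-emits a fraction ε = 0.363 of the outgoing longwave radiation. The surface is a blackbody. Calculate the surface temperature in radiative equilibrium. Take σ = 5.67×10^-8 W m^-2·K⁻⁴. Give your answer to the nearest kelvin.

82 K

The planet radiates to space at T_e = [S(1−α)/(4σ)]^(1/4) = 78.09 K.
Surface balance with a leaky layer gives σT_s⁴ = σT_e⁴·2/(2−ε), so T_s = T_e·[2/(2−0.363)]^(1/4) = 82.10 K.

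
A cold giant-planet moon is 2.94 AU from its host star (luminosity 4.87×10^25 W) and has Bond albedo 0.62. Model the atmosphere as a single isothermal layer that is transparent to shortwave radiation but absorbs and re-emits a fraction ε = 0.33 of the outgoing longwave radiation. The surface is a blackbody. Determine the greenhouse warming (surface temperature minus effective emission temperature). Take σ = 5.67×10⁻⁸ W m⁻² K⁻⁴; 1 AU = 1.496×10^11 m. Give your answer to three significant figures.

3.51 K

d = 2.94 × 1.496×10^11 m = 4.398×10^11 m.
Spreading L over a sphere of radius d: S = 4.87×10^25/(4π·4.40×10^11²) = 20.03 W m⁻².
At the top of the atmosphere, σT_e⁴ = S(1−α)/4 = 1.903 W m⁻², giving T_e = 76.12 K.
Surface balance with a leaky layer gives σT_s⁴ = σT_e⁴·2/(2−ε), so T_s = T_e·[2/(2−0.33)]^(1/4) = 79.63 K.
T_s − T_e = 79.63 − 76.12 = 3.510 K.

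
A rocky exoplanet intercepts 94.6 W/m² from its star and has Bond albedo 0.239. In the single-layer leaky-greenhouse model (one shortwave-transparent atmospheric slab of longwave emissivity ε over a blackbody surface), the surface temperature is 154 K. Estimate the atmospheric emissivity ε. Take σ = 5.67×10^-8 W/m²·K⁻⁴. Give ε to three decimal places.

TOA balance gives T_e = 133.5 K.
Inverting T_s⁴ = 2T_e⁴/(2−ε): (T_e/T_s)⁴ = 0.5644, so ε = 2(1 − 0.5644) = 0.8713.

0.871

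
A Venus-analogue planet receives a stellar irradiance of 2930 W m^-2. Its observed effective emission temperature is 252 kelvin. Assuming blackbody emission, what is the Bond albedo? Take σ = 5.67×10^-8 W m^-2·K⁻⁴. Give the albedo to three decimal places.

0.688

From σT⁴ = S(1−α)/4 we invert for α: 1−α = 4σT⁴/S.
4σT⁴ = 4·5.67×10⁻⁸·(252)⁴ = 914.6 W m^-2.
1−α = 914.6/2930 = 0.3122, so α = 0.6878.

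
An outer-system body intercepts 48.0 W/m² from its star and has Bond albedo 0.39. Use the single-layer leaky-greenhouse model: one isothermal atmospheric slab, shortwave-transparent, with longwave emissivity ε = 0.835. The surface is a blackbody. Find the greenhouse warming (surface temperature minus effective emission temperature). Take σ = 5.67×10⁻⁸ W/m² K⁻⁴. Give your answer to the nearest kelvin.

The planet radiates to space at T_e = [S(1−α)/(4σ)]^(1/4) = 106.6 K.
Surface balance with a leaky layer gives σT_s⁴ = σT_e⁴·2/(2−ε), so T_s = T_e·[2/(2−0.835)]^(1/4) = 122.0 K.
Greenhouse warming: T_s − T_e = 15.42 K.

15 kelvin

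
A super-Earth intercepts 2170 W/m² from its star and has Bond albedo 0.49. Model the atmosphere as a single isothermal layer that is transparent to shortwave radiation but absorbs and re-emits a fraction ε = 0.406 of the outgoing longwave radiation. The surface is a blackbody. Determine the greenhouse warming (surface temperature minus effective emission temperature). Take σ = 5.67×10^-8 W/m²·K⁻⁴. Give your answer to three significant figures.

15.4 K

The planet radiates to space at T_e = [S(1−α)/(4σ)]^(1/4) = 264.3 K.
For a single slab of emissivity ε, T_s⁴ = 2T_e⁴/(2−ε); thus T_s = 264.3·(1.255)^(1/4) = 279.7 K.
Greenhouse warming: T_s − T_e = 15.43 K.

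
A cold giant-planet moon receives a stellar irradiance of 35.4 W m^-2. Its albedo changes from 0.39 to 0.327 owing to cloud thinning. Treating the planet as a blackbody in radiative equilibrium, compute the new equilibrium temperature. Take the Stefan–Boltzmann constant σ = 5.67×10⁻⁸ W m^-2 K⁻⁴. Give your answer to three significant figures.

101 K

T₂ = [S(1−α₂)/(4σ)]^(1/4) = [35.40·0.673/(4σ)]^(1/4) = 101.2 K.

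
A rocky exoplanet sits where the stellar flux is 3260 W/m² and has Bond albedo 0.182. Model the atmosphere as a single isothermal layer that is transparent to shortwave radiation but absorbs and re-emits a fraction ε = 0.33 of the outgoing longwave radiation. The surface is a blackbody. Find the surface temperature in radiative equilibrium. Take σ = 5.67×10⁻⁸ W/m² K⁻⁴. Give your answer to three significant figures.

344 kelvin

The planet radiates to space at T_e = [S(1−α)/(4σ)]^(1/4) = 329.3 K.
Surface balance with a leaky layer gives σT_s⁴ = σT_e⁴·2/(2−ε), so T_s = T_e·[2/(2−0.33)]^(1/4) = 344.5 K.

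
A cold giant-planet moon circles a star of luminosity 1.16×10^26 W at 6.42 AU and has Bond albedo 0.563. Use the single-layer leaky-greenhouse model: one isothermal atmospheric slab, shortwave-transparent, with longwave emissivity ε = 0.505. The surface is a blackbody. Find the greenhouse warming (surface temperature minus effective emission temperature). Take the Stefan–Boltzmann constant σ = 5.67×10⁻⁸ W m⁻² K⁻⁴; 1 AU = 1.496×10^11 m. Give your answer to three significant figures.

Orbital distance: d = 6.42 AU = 9.604×10^11 m.
S = L/(4πd²) = 10.01 W m⁻².
The planet radiates to space at T_e = [S(1−α)/(4σ)]^(1/4) = 66.27 K.
The surface balance (absorbed SW + ε·downward IR = σT_s⁴) with T_a⁴ = T_s⁴/2 reduces to T_s = T_e·[2/(2−ε)]^¼ = 71.27 K.
Greenhouse warming: T_s − T_e = 5.001 K.

5.00 K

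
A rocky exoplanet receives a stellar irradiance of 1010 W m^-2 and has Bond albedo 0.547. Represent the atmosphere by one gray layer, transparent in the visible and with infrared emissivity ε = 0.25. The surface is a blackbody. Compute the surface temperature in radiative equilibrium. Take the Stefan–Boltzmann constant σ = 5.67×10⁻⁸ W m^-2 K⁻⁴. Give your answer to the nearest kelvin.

At the top of the atmosphere, σT_e⁴ = S(1−α)/4 = 114.4 W m^-2, giving T_e = 211.9 K.
For a single slab of emissivity ε, T_s⁴ = 2T_e⁴/(2−ε); thus T_s = 211.9·(1.143)^(1/4) = 219.1 K.

219 kelvin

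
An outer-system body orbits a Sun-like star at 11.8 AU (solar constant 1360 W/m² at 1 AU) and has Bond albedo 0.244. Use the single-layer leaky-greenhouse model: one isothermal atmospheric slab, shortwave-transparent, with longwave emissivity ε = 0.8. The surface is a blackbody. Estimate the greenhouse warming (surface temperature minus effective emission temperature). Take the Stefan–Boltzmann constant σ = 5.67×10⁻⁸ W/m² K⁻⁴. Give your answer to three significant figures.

Flux at the orbit: S = 1360/(11.8)² = 9.767 W/m².
The planet radiates to space at T_e = [S(1−α)/(4σ)]^(1/4) = 75.54 K.
The surface balance (absorbed SW + ε·downward IR = σT_s⁴) with T_a⁴ = T_s⁴/2 reduces to T_s = T_e·[2/(2−ε)]^¼ = 85.83 K.
Greenhouse warming: T_s − T_e = 10.29 K.

10.3 K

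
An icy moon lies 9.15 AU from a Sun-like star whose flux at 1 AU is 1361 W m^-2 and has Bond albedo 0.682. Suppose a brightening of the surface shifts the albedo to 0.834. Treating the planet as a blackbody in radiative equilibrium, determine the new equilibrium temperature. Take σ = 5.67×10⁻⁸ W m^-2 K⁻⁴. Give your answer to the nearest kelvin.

59 K

Flux at the orbit: S = 1361/(9.15)² = 16.26 W m^-2.
With the new albedo, S(1−α₂)/4 = 0.6746 W m^-2, so T₂ = 58.73 K.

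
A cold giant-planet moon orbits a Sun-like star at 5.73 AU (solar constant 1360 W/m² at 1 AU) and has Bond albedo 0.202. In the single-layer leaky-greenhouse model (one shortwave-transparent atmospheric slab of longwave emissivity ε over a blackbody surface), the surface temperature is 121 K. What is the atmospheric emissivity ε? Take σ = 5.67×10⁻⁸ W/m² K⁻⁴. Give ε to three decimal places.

0.640

Flux at the orbit: S = 1360/(5.73)² = 41.42 W/m².
Effective temperature: T_e = [S(1−α)/(4σ)]^(1/4) = 109.9 K.
Inverting T_s⁴ = 2T_e⁴/(2−ε): (T_e/T_s)⁴ = 0.6799, so ε = 2(1 − 0.6799) = 0.6402.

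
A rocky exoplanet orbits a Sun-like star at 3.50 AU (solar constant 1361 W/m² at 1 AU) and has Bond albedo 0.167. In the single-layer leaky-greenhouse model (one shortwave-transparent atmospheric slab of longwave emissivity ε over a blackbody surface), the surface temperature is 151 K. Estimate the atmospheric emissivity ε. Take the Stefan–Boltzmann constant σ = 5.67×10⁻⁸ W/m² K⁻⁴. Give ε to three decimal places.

0.430

By the inverse-square law, S = 1361/3.50² = 111.1 W/m².
First, T_e = [111.1·(1−0.167)/(4σ)]^(1/4) = 142.1 K.
Since (2−ε)/2 = (T_e/T_s)⁴ = 0.7849, ε = 0.4302.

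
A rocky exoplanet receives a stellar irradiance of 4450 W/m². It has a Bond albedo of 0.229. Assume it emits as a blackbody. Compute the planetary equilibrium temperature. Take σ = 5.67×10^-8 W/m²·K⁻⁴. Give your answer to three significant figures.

Averaging over the sphere, the absorbed flux is S(1−α)/4 = 857.7 W/m².
In equilibrium σT⁴ equals this, so T = 350.7 K.

351 K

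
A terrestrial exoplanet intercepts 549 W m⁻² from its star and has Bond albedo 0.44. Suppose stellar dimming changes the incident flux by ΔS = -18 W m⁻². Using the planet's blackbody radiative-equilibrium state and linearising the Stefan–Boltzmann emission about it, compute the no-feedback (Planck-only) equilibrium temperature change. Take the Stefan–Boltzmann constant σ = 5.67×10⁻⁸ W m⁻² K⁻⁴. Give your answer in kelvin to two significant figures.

-1.6 K

Reference equilibrium: T_e = [S(1−α)/(4σ)]^(1/4) = 191.9 K.
Only a fraction (1−α) is absorbed and it's spread over 4πR², so ΔF = (1−α)ΔS/4 = -2.520 W m⁻².
Planck response: λ_P = 4σT_e³ = 4·5.67×10⁻⁸·(191.9)³ = 1.602 W m⁻²/K.
ΔT₀ = ΔF/λ_P = -2.520/1.602 = -1.57 K.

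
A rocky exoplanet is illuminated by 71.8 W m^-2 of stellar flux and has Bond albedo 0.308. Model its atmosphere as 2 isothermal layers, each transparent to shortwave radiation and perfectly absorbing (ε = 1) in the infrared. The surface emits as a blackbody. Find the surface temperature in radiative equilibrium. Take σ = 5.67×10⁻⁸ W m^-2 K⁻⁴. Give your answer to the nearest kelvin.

160 K

Top-of-atmosphere balance: σT_e⁴ = S(1−α)/4 = 12.42 W m^-2 → T_e = 121.7 K.
For an N-layer opaque stack, T_s⁴ = (N+1)T_e⁴, hence T_s = (3)^(1/4)×121.7 K = 160.1 K.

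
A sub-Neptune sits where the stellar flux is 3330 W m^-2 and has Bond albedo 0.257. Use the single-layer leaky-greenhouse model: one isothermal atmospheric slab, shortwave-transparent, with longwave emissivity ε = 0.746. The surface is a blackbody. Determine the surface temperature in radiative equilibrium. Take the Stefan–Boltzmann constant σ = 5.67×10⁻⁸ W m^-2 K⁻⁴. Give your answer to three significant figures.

363 K

The planet radiates to space at T_e = [S(1−α)/(4σ)]^(1/4) = 323.2 K.
The surface balance (absorbed SW + ε·downward IR = σT_s⁴) with T_a⁴ = T_s⁴/2 reduces to T_s = T_e·[2/(2−ε)]^¼ = 363.2 K.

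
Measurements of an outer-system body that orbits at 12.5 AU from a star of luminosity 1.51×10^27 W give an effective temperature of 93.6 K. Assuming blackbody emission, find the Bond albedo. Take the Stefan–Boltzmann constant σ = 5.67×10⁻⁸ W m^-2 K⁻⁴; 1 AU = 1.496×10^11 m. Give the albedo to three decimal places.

0.493

Orbital distance: d = 12.5 AU = 1.870×10^12 m.
Spreading L over a sphere of radius d: S = 1.51×10^27/(4π·1.87×10^12²) = 34.36 W m^-2.
From σT⁴ = S(1−α)/4 we invert for α: 1−α = 4σT⁴/S.
σT⁴ = 4.352 W m^-2, so 4σT⁴ = 17.41 W m^-2.
1−α = 17.41/34.36 = 0.5066, so α = 0.4934.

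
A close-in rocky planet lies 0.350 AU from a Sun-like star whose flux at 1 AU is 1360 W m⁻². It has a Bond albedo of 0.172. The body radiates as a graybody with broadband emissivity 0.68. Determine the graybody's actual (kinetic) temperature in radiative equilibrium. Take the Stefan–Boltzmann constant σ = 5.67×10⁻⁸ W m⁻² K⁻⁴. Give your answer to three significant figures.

494 K

By the inverse-square law, S = 1360/0.350² = 11100 W m⁻².
Averaging over the sphere, the absorbed flux is S(1−α)/4 = 2298 W m⁻².
Equating to εσT⁴ with ε = 0.68: T = (2298/0.68σ)^(1/4) = 494.1 K.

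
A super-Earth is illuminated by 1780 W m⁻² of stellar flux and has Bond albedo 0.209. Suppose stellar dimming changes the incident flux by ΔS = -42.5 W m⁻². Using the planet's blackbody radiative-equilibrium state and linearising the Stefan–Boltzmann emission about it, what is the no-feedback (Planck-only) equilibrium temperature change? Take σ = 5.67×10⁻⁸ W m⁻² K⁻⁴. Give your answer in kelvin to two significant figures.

Unperturbed T_e = [1780·(1−0.209)/(4σ)]^¼ = 280.7 K.
Only a fraction (1−α) is absorbed and it's spread over 4πR², so ΔF = (1−α)ΔS/4 = -8.404 W m⁻².
Linearising σT⁴ gives d(σT⁴)/dT = 4σT_e³ = 5.016 W m⁻² per K.
So ΔT₀ = -8.404/5.016 = -1.68 K.

-1.7 kelvin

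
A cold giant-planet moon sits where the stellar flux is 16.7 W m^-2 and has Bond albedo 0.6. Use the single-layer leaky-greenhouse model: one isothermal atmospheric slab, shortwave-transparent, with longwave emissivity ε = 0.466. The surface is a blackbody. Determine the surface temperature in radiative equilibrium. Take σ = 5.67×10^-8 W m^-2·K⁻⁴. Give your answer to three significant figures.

78.7 K

At the top of the atmosphere, σT_e⁴ = S(1−α)/4 = 1.670 W m^-2, giving T_e = 73.67 K.
For a single slab of emissivity ε, T_s⁴ = 2T_e⁴/(2−ε); thus T_s = 73.67·(1.304)^(1/4) = 78.72 K.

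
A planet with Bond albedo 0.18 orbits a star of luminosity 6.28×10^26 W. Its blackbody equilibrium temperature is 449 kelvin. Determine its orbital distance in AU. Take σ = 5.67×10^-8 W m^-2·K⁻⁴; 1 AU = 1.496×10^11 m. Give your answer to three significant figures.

Required flux: S = 4σT⁴/(1−α) = 11240 W m^-2.
From L = 4πd²S, d = √(6.28×10^26/(4π·11240)) = 6.668×10^10 m = 0.4457 AU.

0.446 AU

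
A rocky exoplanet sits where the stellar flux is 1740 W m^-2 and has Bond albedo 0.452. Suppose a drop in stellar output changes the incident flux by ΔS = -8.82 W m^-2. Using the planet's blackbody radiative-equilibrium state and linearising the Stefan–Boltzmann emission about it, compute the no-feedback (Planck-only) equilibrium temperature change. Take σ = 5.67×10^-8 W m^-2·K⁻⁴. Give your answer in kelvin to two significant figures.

Unperturbed T_e = [1740·(1−0.452)/(4σ)]^¼ = 254.6 K.
ΔF = Δ[S(1−α)]/4 = (1−0.452)·-8.82/4 = -1.208 W m^-2.
Planck response: λ_P = 4σT_e³ = 4·5.67×10⁻⁸·(254.6)³ = 3.745 W m^-2/K.
Hence the no-feedback warming is ΔF/(4σT_e³) = -0.323 K.

-0.32 K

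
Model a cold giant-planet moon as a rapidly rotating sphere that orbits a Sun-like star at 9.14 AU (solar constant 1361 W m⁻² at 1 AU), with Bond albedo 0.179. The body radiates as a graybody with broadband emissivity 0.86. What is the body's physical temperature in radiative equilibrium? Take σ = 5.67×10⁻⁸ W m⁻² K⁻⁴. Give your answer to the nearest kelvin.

Flux at the orbit: S = 1361/(9.14)² = 16.29 W m⁻².
Absorbed flux (global mean): S(1−α)/4 = 16.29·0.821/4 = 3.344 W m⁻².
Radiative balance εσT⁴ = 3.344 gives T = [3.344/(0.86·σ)]^(1/4) = 91.00 K.

91 K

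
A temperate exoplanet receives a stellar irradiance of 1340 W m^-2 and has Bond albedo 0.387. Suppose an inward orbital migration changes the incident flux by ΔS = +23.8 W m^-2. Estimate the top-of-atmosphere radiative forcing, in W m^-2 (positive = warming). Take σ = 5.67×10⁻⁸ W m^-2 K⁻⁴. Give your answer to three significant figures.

3.65 W m^-2

Only a fraction (1−α) is absorbed and it's spread over 4πR², so ΔF = (1−α)ΔS/4 = 3.647 W m^-2.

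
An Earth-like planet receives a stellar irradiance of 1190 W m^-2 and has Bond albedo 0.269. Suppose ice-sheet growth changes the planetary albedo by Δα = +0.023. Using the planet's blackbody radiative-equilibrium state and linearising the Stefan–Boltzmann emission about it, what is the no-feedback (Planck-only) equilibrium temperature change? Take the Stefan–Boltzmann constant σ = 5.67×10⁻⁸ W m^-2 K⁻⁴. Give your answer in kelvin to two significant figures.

-2.0 K

Reference equilibrium: T_e = [S(1−α)/(4σ)]^(1/4) = 248.9 K.
The change in absorbed flux is Δ[S(1−α)/4] = −SΔα/4 = -6.843 W m^-2.
Planck response: λ_P = 4σT_e³ = 4·5.67×10⁻⁸·(248.9)³ = 3.495 W m^-2/K.
So ΔT₀ = -6.843/3.495 = -1.96 K.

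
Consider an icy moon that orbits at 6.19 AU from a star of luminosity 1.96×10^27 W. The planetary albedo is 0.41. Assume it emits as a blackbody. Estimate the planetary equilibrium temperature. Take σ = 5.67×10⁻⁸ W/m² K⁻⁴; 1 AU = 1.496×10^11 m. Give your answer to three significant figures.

147 kelvin

d = 6.19 × 1.496×10^11 m = 9.260×10^11 m.
S = L/(4πd²) = 181.9 W/m².
The planet absorbs (1−α)S over its disc πR² and re-emits over 4πR², so the mean absorbed flux is (1−0.41)·181.9/4 = 26.83 W/m².
In equilibrium σT⁴ equals this, so T = 147.5 K.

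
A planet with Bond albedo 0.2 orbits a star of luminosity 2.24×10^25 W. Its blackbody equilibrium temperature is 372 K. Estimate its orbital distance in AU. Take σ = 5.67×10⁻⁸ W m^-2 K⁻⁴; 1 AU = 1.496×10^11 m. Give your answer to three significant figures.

0.121 AU

Required flux: S = 4σT⁴/(1−α) = 5429 W m^-2.
Then d = [L/(4πS)]^(1/2) = 1.812×10^10 m, i.e. 0.1211 AU.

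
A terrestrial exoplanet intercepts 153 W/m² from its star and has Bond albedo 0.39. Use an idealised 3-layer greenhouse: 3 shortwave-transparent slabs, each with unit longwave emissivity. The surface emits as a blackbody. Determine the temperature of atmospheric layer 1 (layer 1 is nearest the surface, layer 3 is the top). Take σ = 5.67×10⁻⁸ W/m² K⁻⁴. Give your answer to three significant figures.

187 kelvin

OLR = S(1−α)/4 = 23.33 W/m²; the top layer radiates at T_e = 142.4 K.
The net upward flux σT_e⁴ is constant between every pair of levels, so T_k⁴ = (N+1−k)T_e⁴.
With k = 1: T_1 = (3+1−1)^¼·142.4 K = 187.4 K.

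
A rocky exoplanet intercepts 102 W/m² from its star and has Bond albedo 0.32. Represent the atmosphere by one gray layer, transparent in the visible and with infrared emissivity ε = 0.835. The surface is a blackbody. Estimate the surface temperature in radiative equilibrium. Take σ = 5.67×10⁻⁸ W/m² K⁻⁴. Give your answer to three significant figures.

151 K

The planet radiates to space at T_e = [S(1−α)/(4σ)]^(1/4) = 132.2 K.
Surface balance with a leaky layer gives σT_s⁴ = σT_e⁴·2/(2−ε), so T_s = T_e·[2/(2−0.835)]^(1/4) = 151.4 K.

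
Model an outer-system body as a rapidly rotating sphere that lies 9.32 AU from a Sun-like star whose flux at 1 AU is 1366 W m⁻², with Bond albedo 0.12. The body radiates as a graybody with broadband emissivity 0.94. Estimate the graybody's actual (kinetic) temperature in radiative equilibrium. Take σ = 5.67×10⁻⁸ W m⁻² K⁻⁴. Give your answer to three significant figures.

89.8 kelvin

Irradiance scales as 1/d², so S = 1366 W m⁻² × (1/9.32)² = 15.73 W m⁻².
Absorbed flux (global mean): S(1−α)/4 = 15.73·0.88/4 = 3.460 W m⁻².
Equating to εσT⁴ with ε = 0.94: T = (3.460/0.94σ)^(1/4) = 89.76 K.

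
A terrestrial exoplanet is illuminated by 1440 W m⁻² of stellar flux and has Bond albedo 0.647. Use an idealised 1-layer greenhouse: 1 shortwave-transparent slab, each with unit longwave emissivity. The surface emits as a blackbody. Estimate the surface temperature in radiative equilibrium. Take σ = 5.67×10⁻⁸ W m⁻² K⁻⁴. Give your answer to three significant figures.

259 K

Top-of-atmosphere balance: σT_e⁴ = S(1−α)/4 = 127.1 W m⁻² → T_e = 217.6 K.
For an N-layer opaque stack, T_s⁴ = (N+1)T_e⁴, hence T_s = (2)^(1/4)×217.6 K = 258.8 K.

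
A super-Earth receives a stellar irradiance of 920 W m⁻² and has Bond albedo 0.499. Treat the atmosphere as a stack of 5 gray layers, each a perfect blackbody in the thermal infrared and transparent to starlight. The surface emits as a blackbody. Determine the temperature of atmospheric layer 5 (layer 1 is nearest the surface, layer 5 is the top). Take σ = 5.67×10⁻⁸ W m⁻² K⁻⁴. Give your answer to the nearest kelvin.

212 K

Top-of-atmosphere balance: σT_e⁴ = S(1−α)/4 = 115.2 W m⁻² → T_e = 212.3 K.
In the N-layer model, layer k (counted from the surface) has T_k = (N+1−k)^(1/4)·T_e.
T_5 = (1)^(1/4)·212.3 = 212.3 K.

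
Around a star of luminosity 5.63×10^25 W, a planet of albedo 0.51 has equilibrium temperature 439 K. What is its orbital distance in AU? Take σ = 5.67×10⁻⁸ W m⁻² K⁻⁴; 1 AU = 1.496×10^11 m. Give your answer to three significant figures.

The flux needed for this T is 4σT⁴/(1−0.51) = 17190 W m⁻².
Then d = [L/(4πS)]^(1/2) = 1.614×10^10 m, i.e. 0.1079 AU.

0.108 AU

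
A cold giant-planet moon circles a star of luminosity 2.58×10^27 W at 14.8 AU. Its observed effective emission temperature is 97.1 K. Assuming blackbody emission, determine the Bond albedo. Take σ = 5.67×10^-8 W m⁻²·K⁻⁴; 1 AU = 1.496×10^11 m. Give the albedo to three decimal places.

d = 14.8 × 1.496×10^11 m = 2.214×10^12 m.
Flux at the orbit: S = L/(4πd²) = 2.58×10^27/(4π·(2.21×10^12)²) = 41.88 W m⁻².
Rearranging the radiative balance, α = 1 − 4σT⁴/S.
4σT⁴ = 4·5.67×10⁻⁸·(97.1)⁴ = 20.16 W m⁻².
Hence α = 1 − 20.16/41.88 = 0.5186.

0.519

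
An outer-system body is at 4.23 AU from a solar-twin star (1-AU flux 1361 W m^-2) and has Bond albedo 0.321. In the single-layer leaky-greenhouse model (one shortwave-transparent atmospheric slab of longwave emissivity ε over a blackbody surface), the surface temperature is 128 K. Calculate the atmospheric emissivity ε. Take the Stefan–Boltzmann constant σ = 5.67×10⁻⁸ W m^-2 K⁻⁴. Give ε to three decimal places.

0.303

By the inverse-square law, S = 1361/4.23² = 76.06 W m^-2.
Effective temperature: T_e = [S(1−α)/(4σ)]^(1/4) = 122.8 K.
Inverting T_s⁴ = 2T_e⁴/(2−ε): (T_e/T_s)⁴ = 0.8483, so ε = 2(1 − 0.8483) = 0.3033.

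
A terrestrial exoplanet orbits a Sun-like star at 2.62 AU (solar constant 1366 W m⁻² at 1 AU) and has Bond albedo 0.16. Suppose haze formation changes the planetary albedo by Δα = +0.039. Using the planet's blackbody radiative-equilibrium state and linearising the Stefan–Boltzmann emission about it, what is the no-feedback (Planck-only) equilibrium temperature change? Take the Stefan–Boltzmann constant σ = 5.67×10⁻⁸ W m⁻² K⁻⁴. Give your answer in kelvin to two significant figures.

Flux at the orbit: S = 1366/(2.62)² = 199.0 W m⁻².
Reference equilibrium: T_e = [S(1−α)/(4σ)]^(1/4) = 164.8 K.
TOA radiative forcing: ΔF = −S·Δα/4 = −199.0·(+0.039)/4 = -1.940 W m⁻².
Planck response: λ_P = 4σT_e³ = 4·5.67×10⁻⁸·(164.8)³ = 1.015 W m⁻²/K.
ΔT₀ = ΔF/λ_P = -1.940/1.015 = -1.91 K.

-1.9 K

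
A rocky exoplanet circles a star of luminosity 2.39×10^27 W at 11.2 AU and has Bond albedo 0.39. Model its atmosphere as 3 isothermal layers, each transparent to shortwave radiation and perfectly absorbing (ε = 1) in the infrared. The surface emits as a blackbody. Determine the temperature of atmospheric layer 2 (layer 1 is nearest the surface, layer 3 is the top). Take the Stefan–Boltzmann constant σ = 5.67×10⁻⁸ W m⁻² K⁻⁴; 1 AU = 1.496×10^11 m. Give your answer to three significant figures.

d = 11.2 × 1.496×10^11 m = 1.676×10^12 m.
S = L/(4πd²) = 67.75 W m⁻².
Top-of-atmosphere balance: σT_e⁴ = S(1−α)/4 = 10.33 W m⁻² → T_e = 116.2 K.
The net upward flux σT_e⁴ is constant between every pair of levels, so T_k⁴ = (N+1−k)T_e⁴.
With k = 2: T_2 = (3+1−2)^¼·116.2 K = 138.2 K.

138 K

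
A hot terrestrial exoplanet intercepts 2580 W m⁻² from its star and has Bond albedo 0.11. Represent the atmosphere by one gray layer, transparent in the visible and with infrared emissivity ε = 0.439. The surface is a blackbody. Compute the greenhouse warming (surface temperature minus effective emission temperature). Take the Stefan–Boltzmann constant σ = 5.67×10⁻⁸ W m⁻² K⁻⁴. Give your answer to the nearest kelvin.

20 K

Effective emission temperature (TOA balance): σT_e⁴ = S(1−α)/4 = 574.0 W m⁻² → T_e = 317.2 K.
For a single slab of emissivity ε, T_s⁴ = 2T_e⁴/(2−ε); thus T_s = 317.2·(1.281)^(1/4) = 337.5 K.
Greenhouse warming: T_s − T_e = 20.27 K.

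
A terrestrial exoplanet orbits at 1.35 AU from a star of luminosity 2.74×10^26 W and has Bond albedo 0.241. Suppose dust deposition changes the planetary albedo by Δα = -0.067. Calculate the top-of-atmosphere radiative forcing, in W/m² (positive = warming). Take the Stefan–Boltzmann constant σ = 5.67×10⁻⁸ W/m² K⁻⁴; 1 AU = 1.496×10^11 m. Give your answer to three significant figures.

8.95 W/m²

d = 1.35 × 1.496×10^11 m = 2.020×10^11 m.
Flux at the orbit: S = L/(4πd²) = 2.74×10^26/(4π·(2.02×10^11)²) = 534.6 W/m².
ΔF = −(S/4)Δα = −(534.6/4)×(-0.067) = 8.954 W/m².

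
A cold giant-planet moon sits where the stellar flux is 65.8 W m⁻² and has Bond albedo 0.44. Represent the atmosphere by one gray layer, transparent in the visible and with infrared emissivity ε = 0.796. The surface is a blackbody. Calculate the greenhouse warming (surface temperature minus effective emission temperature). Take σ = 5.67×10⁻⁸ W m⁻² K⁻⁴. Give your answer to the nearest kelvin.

Effective emission temperature (TOA balance): σT_e⁴ = S(1−α)/4 = 9.212 W m⁻² → T_e = 112.9 K.
For a single slab of emissivity ε, T_s⁴ = 2T_e⁴/(2−ε); thus T_s = 112.9·(1.661)^(1/4) = 128.2 K.
The atmosphere warms the surface by 15.27 K.

15 K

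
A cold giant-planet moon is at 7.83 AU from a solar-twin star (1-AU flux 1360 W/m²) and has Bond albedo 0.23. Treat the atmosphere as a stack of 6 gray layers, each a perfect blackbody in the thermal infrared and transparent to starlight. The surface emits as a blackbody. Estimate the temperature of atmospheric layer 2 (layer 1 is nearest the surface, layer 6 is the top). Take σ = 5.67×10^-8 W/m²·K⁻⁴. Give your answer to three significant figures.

139 K

Flux at the orbit: S = 1360/(7.83)² = 22.18 W/m².
Top-of-atmosphere balance: σT_e⁴ = S(1−α)/4 = 4.270 W/m² → T_e = 93.16 K.
In the N-layer model, layer k (counted from the surface) has T_k = (N+1−k)^(1/4)·T_e.
With k = 2: T_2 = (6+1−2)^¼·93.16 K = 139.3 K.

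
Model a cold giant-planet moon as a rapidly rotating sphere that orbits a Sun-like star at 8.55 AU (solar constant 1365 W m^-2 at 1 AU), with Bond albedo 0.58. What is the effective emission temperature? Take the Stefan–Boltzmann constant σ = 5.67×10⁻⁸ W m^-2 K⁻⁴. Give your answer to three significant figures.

By the inverse-square law, S = 1365/8.55² = 18.67 W m^-2.
Averaging over the sphere, the absorbed flux is S(1−α)/4 = 1.961 W m^-2.
Balancing against σT⁴: T = (1.961/5.67×10⁻⁸)^(1/4) = 76.68 K.

76.7 kelvin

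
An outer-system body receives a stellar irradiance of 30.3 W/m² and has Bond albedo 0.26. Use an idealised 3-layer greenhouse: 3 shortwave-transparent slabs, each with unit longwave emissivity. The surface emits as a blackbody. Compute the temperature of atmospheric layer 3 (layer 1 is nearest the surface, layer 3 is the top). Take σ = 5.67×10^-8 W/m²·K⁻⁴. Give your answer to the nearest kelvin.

The effective emission temperature is T_e = [S(1−α)/(4σ)]^¼ = 99.71 K.
In the N-layer model, layer k (counted from the surface) has T_k = (N+1−k)^(1/4)·T_e.
T_3 = (1)^(1/4)·99.71 = 99.71 K.

100 K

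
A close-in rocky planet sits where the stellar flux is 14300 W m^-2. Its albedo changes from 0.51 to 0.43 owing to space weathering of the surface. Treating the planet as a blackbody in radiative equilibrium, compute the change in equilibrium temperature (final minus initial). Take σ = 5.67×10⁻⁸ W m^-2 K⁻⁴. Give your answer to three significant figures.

16.2 kelvin

Before: T₁ = [14300·0.49/(4σ)]^(1/4) = 419.2 K.
After:  T₂ = [14300·0.57/(4σ)]^(1/4) = 435.4 K.
Change: 435.4 − 419.2 = 16.15 K.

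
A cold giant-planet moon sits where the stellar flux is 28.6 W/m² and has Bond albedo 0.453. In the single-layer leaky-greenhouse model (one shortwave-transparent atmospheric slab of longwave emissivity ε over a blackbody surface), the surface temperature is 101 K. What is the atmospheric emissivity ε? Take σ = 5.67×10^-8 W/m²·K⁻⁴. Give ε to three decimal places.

First, T_e = [28.60·(1−0.453)/(4σ)]^(1/4) = 91.13 K.
Inverting T_s⁴ = 2T_e⁴/(2−ε): (T_e/T_s)⁴ = 0.6629, so ε = 2(1 − 0.6629) = 0.6743.

0.674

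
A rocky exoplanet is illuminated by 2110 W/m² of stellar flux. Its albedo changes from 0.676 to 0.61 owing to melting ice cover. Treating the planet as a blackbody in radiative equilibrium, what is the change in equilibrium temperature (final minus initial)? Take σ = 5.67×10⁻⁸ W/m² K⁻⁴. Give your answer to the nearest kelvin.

11 K

Before: T₁ = [2110·0.324/(4σ)]^(1/4) = 234.3 K.
With α = 0.61, T₂ = 245.4 K.
Change: 245.4 − 234.3 = 11.12 K.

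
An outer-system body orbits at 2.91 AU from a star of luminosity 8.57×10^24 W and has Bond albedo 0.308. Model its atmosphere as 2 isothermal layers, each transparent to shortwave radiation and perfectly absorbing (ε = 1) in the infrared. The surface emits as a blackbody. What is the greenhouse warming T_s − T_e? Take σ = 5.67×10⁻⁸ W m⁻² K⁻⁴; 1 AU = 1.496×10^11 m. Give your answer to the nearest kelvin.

18 K

d = 2.91 × 1.496×10^11 m = 4.353×10^11 m.
Flux at the orbit: S = L/(4πd²) = 8.57×10^24/(4π·(4.35×10^11)²) = 3.599 W m⁻².
The effective emission temperature is T_e = [S(1−α)/(4σ)]^¼ = 57.56 K.
Surface: T_s = (3)^¼·T_e = 75.76 K.
Warming: T_s − T_e = 18.19 K.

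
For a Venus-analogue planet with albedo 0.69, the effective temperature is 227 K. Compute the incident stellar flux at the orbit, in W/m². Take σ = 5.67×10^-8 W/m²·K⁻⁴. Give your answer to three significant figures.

1940 W/m²

Invert the energy balance for S: S = 4σT⁴/(1−α).
The emitted flux is σT⁴ = 150.6 W/m².
So S = 4×150.6/(1−0.69) = 1943 W/m².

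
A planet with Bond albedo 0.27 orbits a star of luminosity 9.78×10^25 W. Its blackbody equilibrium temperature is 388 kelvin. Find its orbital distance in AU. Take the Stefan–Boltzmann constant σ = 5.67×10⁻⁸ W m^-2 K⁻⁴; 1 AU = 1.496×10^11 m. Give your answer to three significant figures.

0.222 AU

Required flux: S = 4σT⁴/(1−α) = 7041 W m^-2.
S = L/(4πd²) → d = √(L/4πS) = √(9.78×10^25/(4π·7041)) = 3.325×10^10 m = 0.2222 AU.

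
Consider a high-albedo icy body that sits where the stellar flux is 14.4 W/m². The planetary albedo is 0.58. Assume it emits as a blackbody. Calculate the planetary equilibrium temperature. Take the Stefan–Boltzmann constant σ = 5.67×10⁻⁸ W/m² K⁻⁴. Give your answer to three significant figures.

Averaging over the sphere, the absorbed flux is S(1−α)/4 = 1.512 W/m².
Set σT⁴ = 1.512 → T = (1.512/σ)^(1/4) = 71.86 K.

71.9 K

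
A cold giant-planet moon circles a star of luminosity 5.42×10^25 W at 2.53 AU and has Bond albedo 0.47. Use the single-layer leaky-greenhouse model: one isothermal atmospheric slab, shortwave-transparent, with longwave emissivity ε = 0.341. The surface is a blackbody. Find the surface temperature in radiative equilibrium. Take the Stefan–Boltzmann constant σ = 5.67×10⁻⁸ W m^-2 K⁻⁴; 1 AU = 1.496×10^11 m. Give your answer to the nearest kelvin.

96 kelvin

Orbital distance: d = 2.53 AU = 3.785×10^11 m.
S = L/(4πd²) = 30.11 W m^-2.
The planet radiates to space at T_e = [S(1−α)/(4σ)]^(1/4) = 91.59 K.
For a single slab of emissivity ε, T_s⁴ = 2T_e⁴/(2−ε); thus T_s = 91.59·(1.206)^(1/4) = 95.97 K.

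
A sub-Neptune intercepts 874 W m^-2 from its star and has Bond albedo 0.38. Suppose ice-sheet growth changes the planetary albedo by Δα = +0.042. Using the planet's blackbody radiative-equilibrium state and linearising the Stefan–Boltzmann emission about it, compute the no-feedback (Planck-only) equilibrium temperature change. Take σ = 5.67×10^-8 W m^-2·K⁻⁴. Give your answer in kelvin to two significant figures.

The baseline emission temperature is T_e = 221.1 K.
The change in absorbed flux is Δ[S(1−α)/4] = −SΔα/4 = -9.177 W m^-2.
Linearising σT⁴ gives d(σT⁴)/dT = 4σT_e³ = 2.451 W m^-2 per K.
Hence the no-feedback warming is ΔF/(4σT_e³) = -3.74 K.

-3.7 K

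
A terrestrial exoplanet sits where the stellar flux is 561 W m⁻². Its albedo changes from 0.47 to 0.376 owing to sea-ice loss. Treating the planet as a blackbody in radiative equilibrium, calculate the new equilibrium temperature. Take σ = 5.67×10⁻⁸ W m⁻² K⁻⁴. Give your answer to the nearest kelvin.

198 K

T₂ = [S(1−α₂)/(4σ)]^(1/4) = [561.0·0.624/(4σ)]^(1/4) = 198.2 K.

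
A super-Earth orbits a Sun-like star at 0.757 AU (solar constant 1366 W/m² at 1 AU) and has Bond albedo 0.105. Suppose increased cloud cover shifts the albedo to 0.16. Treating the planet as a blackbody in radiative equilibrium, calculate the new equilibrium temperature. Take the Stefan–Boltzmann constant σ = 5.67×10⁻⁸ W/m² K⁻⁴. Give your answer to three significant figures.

307 K

Irradiance scales as 1/d², so S = 1366 W/m² × (1/0.757)² = 2384 W/m².
T₂ = [S(1−α₂)/(4σ)]^(1/4) = [2384·0.84/(4σ)]^(1/4) = 306.5 K.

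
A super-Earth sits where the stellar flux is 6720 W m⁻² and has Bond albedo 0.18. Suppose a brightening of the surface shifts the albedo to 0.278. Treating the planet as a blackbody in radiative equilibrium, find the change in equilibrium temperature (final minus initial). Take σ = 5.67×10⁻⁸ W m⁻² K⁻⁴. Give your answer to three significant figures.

-12.4 kelvin

Before: T₁ = [6720·0.82/(4σ)]^(1/4) = 394.8 K.
Final:   T₂ = [S(1−0.278)/(4σ)]^(1/4) = 382.4 K.
Change: 382.4 − 394.8 = -12.36 K.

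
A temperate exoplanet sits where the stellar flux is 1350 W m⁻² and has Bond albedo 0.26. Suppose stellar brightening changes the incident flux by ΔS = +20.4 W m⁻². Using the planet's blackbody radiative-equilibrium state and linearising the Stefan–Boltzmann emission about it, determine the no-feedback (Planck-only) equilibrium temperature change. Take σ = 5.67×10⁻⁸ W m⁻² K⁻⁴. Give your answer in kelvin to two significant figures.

0.97 kelvin

The baseline emission temperature is T_e = 257.6 K.
ΔF = Δ[S(1−α)]/4 = (1−0.26)·+20.4/4 = 3.774 W m⁻².
The Planck feedback parameter is 4σT_e³ = 3.878 W m⁻²/K.
So ΔT₀ = 3.774/3.878 = 0.973 K.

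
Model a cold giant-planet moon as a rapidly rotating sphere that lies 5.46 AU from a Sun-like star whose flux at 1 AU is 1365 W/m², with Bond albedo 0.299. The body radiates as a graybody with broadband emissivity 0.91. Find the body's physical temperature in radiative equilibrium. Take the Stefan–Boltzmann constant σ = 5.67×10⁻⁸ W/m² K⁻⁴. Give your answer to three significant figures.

By the inverse-square law, S = 1365/5.46² = 45.79 W/m².
The planet absorbs (1−α)S over its disc πR² and re-emits over 4πR², so the mean absorbed flux is (1−0.299)·45.79/4 = 8.024 W/m².
Equating to εσT⁴ with ε = 0.91: T = (8.024/0.91σ)^(1/4) = 111.7 K.

112 kelvin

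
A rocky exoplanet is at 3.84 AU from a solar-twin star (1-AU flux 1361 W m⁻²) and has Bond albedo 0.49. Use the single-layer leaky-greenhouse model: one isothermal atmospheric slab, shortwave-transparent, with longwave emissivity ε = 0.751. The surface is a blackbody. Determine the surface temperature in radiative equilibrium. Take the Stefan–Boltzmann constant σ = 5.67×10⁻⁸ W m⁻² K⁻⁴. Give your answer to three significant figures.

By the inverse-square law, S = 1361/3.84² = 92.30 W m⁻².
Effective emission temperature (TOA balance): σT_e⁴ = S(1−α)/4 = 11.77 W m⁻² → T_e = 120.0 K.
The surface balance (absorbed SW + ε·downward IR = σT_s⁴) with T_a⁴ = T_s⁴/2 reduces to T_s = T_e·[2/(2−ε)]^¼ = 135.0 K.

135 K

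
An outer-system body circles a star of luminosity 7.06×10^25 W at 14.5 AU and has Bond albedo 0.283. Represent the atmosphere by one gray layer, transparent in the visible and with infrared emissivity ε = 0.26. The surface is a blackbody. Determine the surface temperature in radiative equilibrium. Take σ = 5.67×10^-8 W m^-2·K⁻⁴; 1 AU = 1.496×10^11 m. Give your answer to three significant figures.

d = 14.5 × 1.496×10^11 m = 2.169×10^12 m.
Spreading L over a sphere of radius d: S = 7.06×10^25/(4π·2.17×10^12²) = 1.194 W m^-2.
Effective emission temperature (TOA balance): σT_e⁴ = S(1−α)/4 = 0.2140 W m^-2 → T_e = 44.08 K.
For a single slab of emissivity ε, T_s⁴ = 2T_e⁴/(2−ε); thus T_s = 44.08·(1.149)^(1/4) = 45.64 K.

45.6 K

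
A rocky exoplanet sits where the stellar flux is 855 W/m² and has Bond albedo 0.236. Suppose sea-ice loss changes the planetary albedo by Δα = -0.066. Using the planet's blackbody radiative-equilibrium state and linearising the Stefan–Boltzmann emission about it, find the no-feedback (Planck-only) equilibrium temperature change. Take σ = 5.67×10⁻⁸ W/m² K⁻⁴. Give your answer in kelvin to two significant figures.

5.0 K

Unperturbed T_e = [855.0·(1−0.236)/(4σ)]^¼ = 231.7 K.
ΔF = −(S/4)Δα = −(855.0/4)×(-0.066) = 14.11 W/m².
Linearising σT⁴ gives d(σT⁴)/dT = 4σT_e³ = 2.820 W/m² per K.
So ΔT₀ = 14.11/2.820 = 5.00 K.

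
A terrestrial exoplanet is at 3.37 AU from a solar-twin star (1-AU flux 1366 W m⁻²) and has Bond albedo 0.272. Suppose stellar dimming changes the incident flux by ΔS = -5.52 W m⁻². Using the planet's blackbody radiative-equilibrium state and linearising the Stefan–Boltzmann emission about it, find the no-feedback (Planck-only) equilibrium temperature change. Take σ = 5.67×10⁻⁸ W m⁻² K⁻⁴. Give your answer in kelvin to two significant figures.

-1.6 kelvin

Flux at the orbit: S = 1366/(3.37)² = 120.3 W m⁻².
The baseline emission temperature is T_e = 140.2 K.
TOA radiative forcing: ΔF = (1−α)ΔS/4 = 0.728·(-5.52)/4 = -1.005 W m⁻².
Linearising σT⁴ gives d(σT⁴)/dT = 4σT_e³ = 0.6247 W m⁻² per K.
So ΔT₀ = -1.005/0.6247 = -1.61 K.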